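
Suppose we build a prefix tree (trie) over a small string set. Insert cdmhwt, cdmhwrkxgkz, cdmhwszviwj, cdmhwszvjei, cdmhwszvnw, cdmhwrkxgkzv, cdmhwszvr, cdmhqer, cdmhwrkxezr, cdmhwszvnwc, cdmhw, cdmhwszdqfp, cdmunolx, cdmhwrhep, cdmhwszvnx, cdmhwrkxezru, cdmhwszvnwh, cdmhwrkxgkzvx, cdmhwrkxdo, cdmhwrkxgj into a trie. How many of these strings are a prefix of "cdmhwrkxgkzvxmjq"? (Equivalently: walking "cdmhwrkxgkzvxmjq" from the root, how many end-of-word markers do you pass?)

4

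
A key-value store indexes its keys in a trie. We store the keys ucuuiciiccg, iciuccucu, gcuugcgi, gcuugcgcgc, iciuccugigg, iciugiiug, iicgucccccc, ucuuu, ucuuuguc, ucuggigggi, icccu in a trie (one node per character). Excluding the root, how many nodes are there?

64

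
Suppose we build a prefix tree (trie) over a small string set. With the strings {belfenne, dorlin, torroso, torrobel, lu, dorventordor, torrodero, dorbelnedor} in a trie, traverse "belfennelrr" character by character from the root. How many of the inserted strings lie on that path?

1

Check each prefix of "belfennelrr" against the stored set — each match is an end-marker on the path.
Prefixes of the query that are stored words: "belfenne"
Count: 1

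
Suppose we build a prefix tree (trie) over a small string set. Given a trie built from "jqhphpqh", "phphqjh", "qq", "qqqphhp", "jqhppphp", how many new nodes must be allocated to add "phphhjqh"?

4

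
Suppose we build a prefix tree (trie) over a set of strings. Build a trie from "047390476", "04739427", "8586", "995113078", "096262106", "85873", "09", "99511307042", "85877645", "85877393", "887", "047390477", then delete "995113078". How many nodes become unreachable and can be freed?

1

Walk "995113078" from the leaf back toward the root, removing each node that no remaining word uses.
The suffix "8" (1 node) is used only by "995113078"; the node for "99511307" still has the child "0", so pruning stops there.
Nodes removed: 1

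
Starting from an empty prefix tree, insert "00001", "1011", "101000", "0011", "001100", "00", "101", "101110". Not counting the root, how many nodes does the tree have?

Count nodes per top-level branch (shared prefixes stored once):
  '0'-branch (00, 00001, 0011, 001100): 9 nodes
  '1'-branch (101, 101000, 1011, 101110): 9 nodes
Sum: 18

18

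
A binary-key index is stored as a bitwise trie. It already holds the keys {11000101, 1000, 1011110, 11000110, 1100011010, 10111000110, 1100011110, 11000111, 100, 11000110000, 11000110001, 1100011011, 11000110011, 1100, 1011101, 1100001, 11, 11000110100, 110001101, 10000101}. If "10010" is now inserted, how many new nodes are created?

"100" is already a path in the trie; the remaining "10" must be added.
So 5 − 3 = 2 new nodes.

2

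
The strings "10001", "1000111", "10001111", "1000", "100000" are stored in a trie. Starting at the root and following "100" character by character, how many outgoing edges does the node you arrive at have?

The children of the "100" node are the distinct next characters among strings starting with "100".
Characters that immediately follow "100" among the stored strings: {0}.
That node has 1 child edge.

1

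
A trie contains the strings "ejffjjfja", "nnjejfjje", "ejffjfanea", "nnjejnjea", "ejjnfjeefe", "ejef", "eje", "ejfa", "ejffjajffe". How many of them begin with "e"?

7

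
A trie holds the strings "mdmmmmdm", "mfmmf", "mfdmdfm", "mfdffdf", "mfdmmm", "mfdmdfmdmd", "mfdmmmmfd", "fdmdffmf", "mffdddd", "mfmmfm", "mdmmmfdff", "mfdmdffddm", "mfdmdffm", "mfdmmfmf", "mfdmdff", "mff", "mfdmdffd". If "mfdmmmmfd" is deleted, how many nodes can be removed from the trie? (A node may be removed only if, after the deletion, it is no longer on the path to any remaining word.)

A node on "mfdmmmmfd"'s path can go only if nothing else ends at it or branches off below it.
The suffix "mfd" (3 nodes) is used only by "mfdmmmmfd"; "mfdmmm" is itself a stored word, so pruning stops there.
Nodes removed: 3

3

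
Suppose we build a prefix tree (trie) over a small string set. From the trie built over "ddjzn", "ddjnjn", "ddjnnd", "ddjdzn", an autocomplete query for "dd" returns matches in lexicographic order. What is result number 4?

Filter for "dd…" and sort: "ddjdzn", "ddjnjn", "ddjnnd", "ddjzn"
The 4th is ddjzn.

ddjzn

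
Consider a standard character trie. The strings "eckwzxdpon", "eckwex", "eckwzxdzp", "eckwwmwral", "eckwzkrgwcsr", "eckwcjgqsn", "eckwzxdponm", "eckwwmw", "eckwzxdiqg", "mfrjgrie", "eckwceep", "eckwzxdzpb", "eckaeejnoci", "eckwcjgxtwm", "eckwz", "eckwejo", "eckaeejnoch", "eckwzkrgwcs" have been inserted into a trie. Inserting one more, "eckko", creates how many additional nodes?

2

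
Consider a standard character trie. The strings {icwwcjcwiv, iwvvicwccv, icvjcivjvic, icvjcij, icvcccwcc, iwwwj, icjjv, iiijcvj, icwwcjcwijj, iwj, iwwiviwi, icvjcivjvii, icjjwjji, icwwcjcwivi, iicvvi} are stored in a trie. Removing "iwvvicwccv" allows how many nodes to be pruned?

After clearing the end-marker at "iwvvicwccv", prune upward until reaching a node still needed by another word.
The suffix "vvicwccv" (8 nodes) is used only by "iwvvicwccv"; the node for "iw" still has the child "w", so pruning stops there.
Nodes removed: 8

8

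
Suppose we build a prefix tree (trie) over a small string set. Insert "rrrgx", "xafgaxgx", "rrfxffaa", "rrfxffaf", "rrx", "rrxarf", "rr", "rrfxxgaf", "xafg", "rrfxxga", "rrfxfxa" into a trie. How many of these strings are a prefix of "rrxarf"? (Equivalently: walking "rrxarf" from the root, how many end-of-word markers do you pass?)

Walk "rrxarf" from the root; an end-of-word marker is hit whenever a stored word is a prefix of "rrxarf".
Prefixes of the query that are stored words: "rr", "rrx", "rrxarf"
Count: 3

3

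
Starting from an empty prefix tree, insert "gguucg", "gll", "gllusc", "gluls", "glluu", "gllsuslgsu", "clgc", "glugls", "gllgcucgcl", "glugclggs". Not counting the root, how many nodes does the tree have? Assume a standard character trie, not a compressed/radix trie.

For each word, the new-node count is its length minus the longest prefix already in the trie:
  "gguucg" → 6 new (g, g, u, u, c, g)
  "gll" → prefix "g" already present; 2 new (l, l)
  "gllusc" → prefix "gll" already present; 3 new (u, s, c)
  "gluls" → prefix "gl" already present; 3 new (u, l, s)
  "glluu" → prefix "gllu" already present; 1 new (u)
  "gllsuslgsu" → prefix "gll" already present; 7 new (s, u, s, l, g, s, u)
  "clgc" → 4 new (c, l, g, c)
  "glugls" → prefix "glu" already present; 3 new (g, l, s)
  "gllgcucgcl" → prefix "gll" already present; 7 new (g, c, u, c, g, c, l)
  "glugclggs" → prefix "glug" already present; 5 new (c, l, g, g, s)
Total nodes = 6 + 2 + 3 + 3 + 1 + 7 + 4 + 3 + 7 + 5 = 41

41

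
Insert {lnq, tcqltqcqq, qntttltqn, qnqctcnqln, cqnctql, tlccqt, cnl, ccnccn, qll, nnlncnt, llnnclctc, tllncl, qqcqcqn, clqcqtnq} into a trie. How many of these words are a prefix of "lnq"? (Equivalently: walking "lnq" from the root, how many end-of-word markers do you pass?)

1

Walk "lnq" from the root; an end-of-word marker is hit whenever a stored word is a prefix of "lnq".
Prefixes of the query that are stored words: "lnq"
Count: 1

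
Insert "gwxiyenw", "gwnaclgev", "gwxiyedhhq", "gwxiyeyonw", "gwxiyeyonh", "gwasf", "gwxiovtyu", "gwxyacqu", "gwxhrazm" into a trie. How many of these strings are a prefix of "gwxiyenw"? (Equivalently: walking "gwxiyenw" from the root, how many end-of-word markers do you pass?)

Walk "gwxiyenw" from the root; an end-of-word marker is hit whenever a stored word is a prefix of "gwxiyenw".
Prefixes of the query that are stored words: "gwxiyenw"
Count: 1

1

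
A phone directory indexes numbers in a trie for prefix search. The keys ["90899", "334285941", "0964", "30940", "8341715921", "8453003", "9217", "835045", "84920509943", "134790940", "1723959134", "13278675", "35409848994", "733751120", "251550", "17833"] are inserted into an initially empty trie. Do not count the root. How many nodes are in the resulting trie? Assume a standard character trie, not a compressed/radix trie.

106

For each word, the new-node count is its length minus the longest prefix already in the trie:
  "90899" → 5 new (9, 0, 8, 9, 9)
  "334285941" → 9 new (3, 3, 4, 2, 8, 5, 9, 4, 1)
  "0964" → 4 new (0, 9, 6, 4)
  "30940" → prefix "3" already present; 4 new (0, 9, 4, 0)
  "8341715921" → 10 new (8, 3, 4, 1, 7, 1, 5, 9, 2, 1)
  "8453003" → prefix "8" already present; 6 new (4, 5, 3, 0, 0, 3)
  "9217" → prefix "9" already present; 3 new (2, 1, 7)
  "835045" → prefix "83" already present; 4 new (5, 0, 4, 5)
  "84920509943" → prefix "84" already present; 9 new (9, 2, 0, 5, 0, 9, 9, 4, 3)
  "134790940" → 9 new (1, 3, 4, 7, 9, 0, 9, 4, 0)
  "1723959134" → prefix "1" already present; 9 new (7, 2, 3, 9, 5, 9, 1, 3, 4)
  "13278675" → prefix "13" already present; 6 new (2, 7, 8, 6, 7, 5)
  "35409848994" → prefix "3" already present; 10 new (5, 4, 0, 9, 8, 4, 8, 9, 9, 4)
  "733751120" → 9 new (7, 3, 3, 7, 5, 1, 1, 2, 0)
  "251550" → 6 new (2, 5, 1, 5, 5, 0)
  "17833" → prefix "17" already present; 3 new (8, 3, 3)
Total nodes = 5 + 9 + 4 + 4 + 10 + 6 + 3 + 4 + 9 + 9 + 9 + 6 + 10 + 9 + 6 + 3 = 106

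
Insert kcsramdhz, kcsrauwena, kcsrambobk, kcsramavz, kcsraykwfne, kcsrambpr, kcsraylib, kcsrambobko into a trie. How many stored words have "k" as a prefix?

8

Traverse to the node for "k", then collect every word in that subtree.
Matches: "kcsramavz", "kcsrambobk", "kcsrambobko", "kcsrambpr", "kcsramdhz", "kcsrauwena", "kcsraykwfne", "kcsraylib"
Count: 8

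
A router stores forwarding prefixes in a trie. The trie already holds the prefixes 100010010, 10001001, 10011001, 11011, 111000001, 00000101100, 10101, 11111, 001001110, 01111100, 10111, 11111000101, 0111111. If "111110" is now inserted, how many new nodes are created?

0

"111110" is already a full path in the trie; only an end-marker is added.
No new nodes are needed: 0.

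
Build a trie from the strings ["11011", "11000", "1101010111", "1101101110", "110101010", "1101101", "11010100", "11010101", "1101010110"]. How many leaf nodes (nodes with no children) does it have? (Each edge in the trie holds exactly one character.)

Leaves are exactly the stored words that no other stored word extends.
Those words: "11000", "11010100", "110101010", "1101010110", "1101010111", "1101101110"
Leaf count: 6

6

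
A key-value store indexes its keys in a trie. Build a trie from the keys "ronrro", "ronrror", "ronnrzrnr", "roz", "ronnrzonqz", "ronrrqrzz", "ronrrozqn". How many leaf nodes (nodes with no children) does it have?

6

Leaves are exactly the stored words that no other stored word extends.
Those words: "ronnrzonqz", "ronnrzrnr", "ronrror", "ronrrozqn", "ronrrqrzz", "roz"
Leaf count: 6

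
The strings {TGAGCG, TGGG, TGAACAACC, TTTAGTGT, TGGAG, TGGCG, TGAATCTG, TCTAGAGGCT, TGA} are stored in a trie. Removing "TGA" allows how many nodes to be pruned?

After clearing the end-marker at "TGA", prune upward until reaching a node still needed by another word.
Every node on "TGA" is still needed (e.g. by "TGAGCG"), so nothing is freed.
Nodes removed: 0

0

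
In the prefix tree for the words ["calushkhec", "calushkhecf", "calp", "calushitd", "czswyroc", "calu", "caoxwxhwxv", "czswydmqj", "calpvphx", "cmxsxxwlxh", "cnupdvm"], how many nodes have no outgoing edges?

8

Leaves are exactly the stored words that no other stored word extends.
Those words: "calpvphx", "calushitd", "calushkhecf", "caoxwxhwxv", "cmxsxxwlxh", "cnupdvm", "czswydmqj", "czswyroc"
Leaf count: 8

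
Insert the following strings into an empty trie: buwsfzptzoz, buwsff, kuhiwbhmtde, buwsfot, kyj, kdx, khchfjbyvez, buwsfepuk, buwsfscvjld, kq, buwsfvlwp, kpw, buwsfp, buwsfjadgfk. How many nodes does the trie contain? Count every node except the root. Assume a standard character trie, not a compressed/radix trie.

63

Count nodes per top-level branch (shared prefixes stored once):
  'b'-branch (buwsfepuk, buwsff, buwsfjadgfk, buwsfot, buwsfp, buwsfscvjld, buwsfvlwp, buwsfzptzoz): 35 nodes
  'k'-branch (kdx, khchfjbyvez, kpw, kq, kuhiwbhmtde, kyj): 28 nodes
Sum: 63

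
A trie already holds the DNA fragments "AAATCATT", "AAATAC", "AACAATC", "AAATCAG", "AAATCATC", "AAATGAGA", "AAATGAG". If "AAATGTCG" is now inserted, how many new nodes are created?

3

"AAATG" is already a path in the trie; the remaining "TCG" must be added.
Each of the 3 remaining characters creates one node.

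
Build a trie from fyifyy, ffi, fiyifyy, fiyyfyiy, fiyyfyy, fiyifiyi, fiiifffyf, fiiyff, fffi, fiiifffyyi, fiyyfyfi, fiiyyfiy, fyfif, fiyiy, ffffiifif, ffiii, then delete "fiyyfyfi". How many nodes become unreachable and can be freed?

2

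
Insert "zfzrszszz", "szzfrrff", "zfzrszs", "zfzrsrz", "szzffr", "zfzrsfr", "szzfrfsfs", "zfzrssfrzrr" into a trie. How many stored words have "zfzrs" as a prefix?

Traverse to the node for "zfzrs", then collect every word in that subtree.
Matches: "zfzrsfr", "zfzrsrz", "zfzrssfrzrr", "zfzrszs", "zfzrszszz"
Count: 5

5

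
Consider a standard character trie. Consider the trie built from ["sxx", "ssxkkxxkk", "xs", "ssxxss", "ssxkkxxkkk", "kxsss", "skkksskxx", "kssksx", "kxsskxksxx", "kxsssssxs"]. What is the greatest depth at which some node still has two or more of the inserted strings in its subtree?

Equivalently: take the maximum, over all pairs, of their longest common prefix length.
"ssxkkxxkk" and "ssxkkxxkkk" agree on "ssxkkxxkk" (9 characters) before diverging; nothing deeper is shared.
Longest shared-prefix length: 9

9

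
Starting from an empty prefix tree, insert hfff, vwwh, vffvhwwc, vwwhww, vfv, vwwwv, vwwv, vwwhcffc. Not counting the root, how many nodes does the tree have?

25

Count nodes per top-level branch (shared prefixes stored once):
  'h'-branch (hfff): 4 nodes
  'v'-branch (vffvhwwc, vfv, vwwh, vwwhcffc, vwwhww, vwwv, vwwwv): 21 nodes
Sum: 25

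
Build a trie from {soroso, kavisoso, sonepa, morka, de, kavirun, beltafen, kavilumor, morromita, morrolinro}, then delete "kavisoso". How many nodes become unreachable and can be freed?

A node on "kavisoso"'s path can go only if nothing else ends at it or branches off below it.
The suffix "soso" (4 nodes) is used only by "kavisoso"; the node for "kavi" still has the child "r", so pruning stops there.
Nodes removed: 4

4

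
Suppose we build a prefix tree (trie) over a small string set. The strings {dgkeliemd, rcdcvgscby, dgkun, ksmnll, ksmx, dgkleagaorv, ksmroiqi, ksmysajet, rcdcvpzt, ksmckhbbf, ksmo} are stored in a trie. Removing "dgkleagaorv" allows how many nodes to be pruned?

8

After clearing the end-marker at "dgkleagaorv", prune upward until reaching a node still needed by another word.
The suffix "leagaorv" (8 nodes) is used only by "dgkleagaorv"; the node for "dgk" still has the child "e", so pruning stops there.
Nodes removed: 8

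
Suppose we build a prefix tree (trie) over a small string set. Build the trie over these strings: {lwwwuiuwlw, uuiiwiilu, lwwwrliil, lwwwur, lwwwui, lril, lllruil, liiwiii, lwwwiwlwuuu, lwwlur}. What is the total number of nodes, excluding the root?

50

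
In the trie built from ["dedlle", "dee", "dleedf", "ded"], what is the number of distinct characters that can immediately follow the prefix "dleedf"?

Follow the path "dleedf" to its node, then look at its outgoing edges.
No stored string extends past "dleedf".
That node has 0 child edges.

0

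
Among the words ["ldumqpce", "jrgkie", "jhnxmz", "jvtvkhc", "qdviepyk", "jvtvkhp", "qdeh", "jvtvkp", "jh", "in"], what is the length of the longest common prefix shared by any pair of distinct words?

Equivalently: take the maximum, over all pairs, of their longest common prefix length.
e.g. "jvtvkhc" and "jvtvkhp" share the prefix "jvtvkh" of length 6; no pair shares a longer one.
Longest shared-prefix length: 6

6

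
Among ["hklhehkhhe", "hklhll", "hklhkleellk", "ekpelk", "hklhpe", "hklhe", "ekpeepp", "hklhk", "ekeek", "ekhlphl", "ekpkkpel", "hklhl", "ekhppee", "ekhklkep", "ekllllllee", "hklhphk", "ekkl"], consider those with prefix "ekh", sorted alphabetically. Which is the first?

ekhklkep

DFS of the "ekh" subtree visits, in order: "ekhklkep", "ekhlphl", "ekhppee"
The 1st is ekhklkep.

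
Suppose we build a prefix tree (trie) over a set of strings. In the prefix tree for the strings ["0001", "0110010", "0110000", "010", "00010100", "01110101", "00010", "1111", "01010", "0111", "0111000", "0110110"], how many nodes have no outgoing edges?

Leaves are exactly the stored words that no other stored word extends.
Those words: "00010100", "01010", "0110000", "0110010", "0110110", "0111000", "01110101", "1111"
Leaf count: 8

8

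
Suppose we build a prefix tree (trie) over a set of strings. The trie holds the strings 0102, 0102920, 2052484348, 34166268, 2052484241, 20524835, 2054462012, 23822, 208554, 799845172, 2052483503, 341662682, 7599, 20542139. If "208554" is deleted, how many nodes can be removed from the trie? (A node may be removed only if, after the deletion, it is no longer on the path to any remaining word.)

4

A node on "208554"'s path can go only if nothing else ends at it or branches off below it.
The suffix "8554" (4 nodes) is used only by "208554"; the node for "20" still has the child "5", so pruning stops there.
Nodes removed: 4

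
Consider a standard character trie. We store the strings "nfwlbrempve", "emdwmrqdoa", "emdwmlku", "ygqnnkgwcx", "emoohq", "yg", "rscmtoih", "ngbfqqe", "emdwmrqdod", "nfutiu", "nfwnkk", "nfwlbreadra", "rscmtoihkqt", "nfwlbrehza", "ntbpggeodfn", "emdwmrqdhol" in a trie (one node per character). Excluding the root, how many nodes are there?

83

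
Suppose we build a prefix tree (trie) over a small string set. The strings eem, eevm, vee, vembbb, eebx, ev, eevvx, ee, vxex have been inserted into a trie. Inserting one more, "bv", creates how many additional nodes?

2

Nothing in the trie begins with "b"; the whole of "bv" is new.
2 − 0 = 2 new nodes.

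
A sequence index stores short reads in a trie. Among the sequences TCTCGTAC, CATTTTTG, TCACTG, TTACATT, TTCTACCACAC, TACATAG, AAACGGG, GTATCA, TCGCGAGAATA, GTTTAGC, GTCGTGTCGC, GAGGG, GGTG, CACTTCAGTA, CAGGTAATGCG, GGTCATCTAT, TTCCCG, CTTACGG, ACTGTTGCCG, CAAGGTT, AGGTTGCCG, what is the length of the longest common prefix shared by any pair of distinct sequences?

3

Look for the deepest trie node that still has at least two words in its subtree.
e.g. "GGTCATCTAT" and "GGTG" share the prefix "GGT" of length 3; no pair shares a longer one.
Longest shared-prefix length: 3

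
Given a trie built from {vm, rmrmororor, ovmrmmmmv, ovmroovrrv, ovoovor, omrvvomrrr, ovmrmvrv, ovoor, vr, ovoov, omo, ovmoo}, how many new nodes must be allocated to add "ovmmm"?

"ovm" is already a path in the trie; the remaining "mm" must be added.
So 5 − 3 = 2 new nodes.

2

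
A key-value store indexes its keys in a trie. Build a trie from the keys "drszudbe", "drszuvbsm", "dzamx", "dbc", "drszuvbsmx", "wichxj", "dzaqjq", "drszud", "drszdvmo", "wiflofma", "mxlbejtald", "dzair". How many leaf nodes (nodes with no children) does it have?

Leaves are exactly the stored words that no other stored word extends.
Those words: "dbc", "drszdvmo", "drszudbe", "drszuvbsmx", "dzair", "dzamx", "dzaqjq", "mxlbejtald", "wichxj", "wiflofma"
Leaf count: 10

10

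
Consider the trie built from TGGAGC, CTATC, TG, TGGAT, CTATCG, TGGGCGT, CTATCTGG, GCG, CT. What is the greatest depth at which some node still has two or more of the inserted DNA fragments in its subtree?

5

Look for the deepest trie node that still has at least two words in its subtree.
e.g. "CTATC" and "CTATCG" share the prefix "CTATC" of length 5; no pair shares a longer one.
Longest shared-prefix length: 5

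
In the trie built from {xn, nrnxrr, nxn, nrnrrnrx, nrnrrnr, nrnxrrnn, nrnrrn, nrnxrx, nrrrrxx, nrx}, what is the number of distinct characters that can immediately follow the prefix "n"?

The children of the "n" node are the distinct next characters among strings starting with "n".
Characters that immediately follow "n" among the stored strings: {r, x}.
That node has 2 child edges.

2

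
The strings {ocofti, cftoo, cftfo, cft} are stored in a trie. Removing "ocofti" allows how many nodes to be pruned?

6

After clearing the end-marker at "ocofti", prune upward until reaching a node still needed by another word.
No other word shares any prefix with "ocofti", so all 6 of its nodes go.
Nodes removed: 6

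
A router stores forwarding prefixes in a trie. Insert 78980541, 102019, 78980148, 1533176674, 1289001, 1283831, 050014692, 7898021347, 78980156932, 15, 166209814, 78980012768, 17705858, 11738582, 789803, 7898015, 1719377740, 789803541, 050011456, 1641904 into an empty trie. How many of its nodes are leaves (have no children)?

17

Leaves are exactly the stored words that no other stored word extends.
Those words: "050011456", "050014692", "102019", "11738582", "1283831", "1289001", "1533176674", "1641904", "166209814", "1719377740", "17705858", "78980012768", "78980148", "78980156932", "7898021347", "789803541", "78980541"
Leaf count: 17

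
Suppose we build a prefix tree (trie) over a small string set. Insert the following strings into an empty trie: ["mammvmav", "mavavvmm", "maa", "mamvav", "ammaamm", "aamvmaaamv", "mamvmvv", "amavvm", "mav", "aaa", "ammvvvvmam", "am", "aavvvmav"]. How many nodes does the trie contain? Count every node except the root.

55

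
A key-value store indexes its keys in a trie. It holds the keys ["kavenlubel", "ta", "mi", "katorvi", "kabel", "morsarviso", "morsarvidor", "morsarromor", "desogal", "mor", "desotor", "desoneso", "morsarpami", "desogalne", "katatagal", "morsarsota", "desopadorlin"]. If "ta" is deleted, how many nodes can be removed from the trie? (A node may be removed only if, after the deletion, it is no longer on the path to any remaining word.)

Walk "ta" from the leaf back toward the root, removing each node that no remaining word uses.
No other word shares any prefix with "ta", so all 2 of its nodes go.
Nodes removed: 2

2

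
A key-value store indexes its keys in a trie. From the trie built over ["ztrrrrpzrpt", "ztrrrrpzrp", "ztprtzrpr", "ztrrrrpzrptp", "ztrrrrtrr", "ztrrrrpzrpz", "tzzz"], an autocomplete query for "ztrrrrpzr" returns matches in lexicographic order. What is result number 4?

Filter for "ztrrrrpzr…" and sort: "ztrrrrpzrp", "ztrrrrpzrpt", "ztrrrrpzrptp", "ztrrrrpzrpz"
Position 4: ztrrrrpzrpz

ztrrrrpzrpz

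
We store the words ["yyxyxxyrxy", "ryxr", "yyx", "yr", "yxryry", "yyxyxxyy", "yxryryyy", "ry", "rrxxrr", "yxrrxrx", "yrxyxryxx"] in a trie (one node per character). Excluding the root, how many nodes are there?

39

Trie structure (* marks end of a word):
(root)
├─ r
│  ├─ r
│  │  └─ x
│  │     └─ x
│  │        └─ r
│  │           └─ r *
│  └─ y *
│     └─ x
│        └─ r *
└─ y
   ├─ r *
   │  └─ x
   │     └─ y
   │        └─ x
   │           └─ r
   │              └─ y
   │                 └─ x
   │                    └─ x *
   ├─ x
   │  └─ r
   │     ├─ r
   │     │  └─ x
   │     │     └─ r
   │     │        └─ x *
   │     └─ y
   │        └─ r
   │           └─ y *
   │              └─ y
   │                 └─ y *
   └─ y
      └─ x *
         └─ y
            └─ x
               └─ x
                  └─ y
                     ├─ r
                     │  └─ x
                     │     └─ y *
                     └─ y *
Counting every labelled node above: 39.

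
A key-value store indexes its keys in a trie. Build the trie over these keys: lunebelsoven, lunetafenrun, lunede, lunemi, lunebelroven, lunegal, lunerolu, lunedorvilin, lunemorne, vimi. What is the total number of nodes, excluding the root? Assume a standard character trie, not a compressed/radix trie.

Trace insertions, counting only characters that open a new branch:
  "lunebelsoven" → 12 new (l, u, n, e, b, e, l, s, o, v, e, n)
  "lunetafenrun" → prefix "lune" already present; 8 new (t, a, f, e, n, r, u, n)
  "lunede" → prefix "lune" already present; 2 new (d, e)
  "lunemi" → prefix "lune" already present; 2 new (m, i)
  "lunebelroven" → prefix "lunebel" already present; 5 new (r, o, v, e, n)
  "lunegal" → prefix "lune" already present; 3 new (g, a, l)
  "lunerolu" → prefix "lune" already present; 4 new (r, o, l, u)
  "lunedorvilin" → prefix "luned" already present; 7 new (o, r, v, i, l, i, n)
  "lunemorne" → prefix "lunem" already present; 4 new (o, r, n, e)
  "vimi" → 4 new (v, i, m, i)
Total nodes = 12 + 8 + 2 + 2 + 5 + 3 + 4 + 7 + 4 + 4 = 51

51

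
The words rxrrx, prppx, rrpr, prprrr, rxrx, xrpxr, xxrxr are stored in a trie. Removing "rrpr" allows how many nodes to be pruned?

After clearing the end-marker at "rrpr", prune upward until reaching a node still needed by another word.
The suffix "rpr" (3 nodes) is used only by "rrpr"; the node for "r" still has the child "x", so pruning stops there.
Nodes removed: 3

3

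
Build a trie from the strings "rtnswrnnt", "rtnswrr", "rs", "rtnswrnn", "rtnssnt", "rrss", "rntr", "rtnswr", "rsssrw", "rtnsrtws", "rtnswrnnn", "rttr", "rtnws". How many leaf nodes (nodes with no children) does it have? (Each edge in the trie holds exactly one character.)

10

A leaf is a node with no children — equivalently, the end of a word that is not a proper prefix of any other stored word.
Those words: "rntr", "rrss", "rsssrw", "rtnsrtws", "rtnssnt", "rtnswrnnn", "rtnswrnnt", "rtnswrr", "rtnws", "rttr"
Leaf count: 10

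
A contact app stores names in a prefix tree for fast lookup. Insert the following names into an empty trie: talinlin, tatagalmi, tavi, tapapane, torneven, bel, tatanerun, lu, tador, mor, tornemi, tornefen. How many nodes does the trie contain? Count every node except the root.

Trace insertions, counting only characters that open a new branch:
  "talinlin" → 8 new (t, a, l, i, n, l, i, n)
  "tatagalmi" → prefix "ta" already present; 7 new (t, a, g, a, l, m, i)
  "tavi" → prefix "ta" already present; 2 new (v, i)
  "tapapane" → prefix "ta" already present; 6 new (p, a, p, a, n, e)
  "torneven" → prefix "t" already present; 7 new (o, r, n, e, v, e, n)
  "bel" → 3 new (b, e, l)
  "tatanerun" → prefix "tata" already present; 5 new (n, e, r, u, n)
  "lu" → 2 new (l, u)
  "tador" → prefix "ta" already present; 3 new (d, o, r)
  "mor" → 3 new (m, o, r)
  "tornemi" → prefix "torne" already present; 2 new (m, i)
  "tornefen" → prefix "torne" already present; 3 new (f, e, n)
Total nodes = 8 + 7 + 2 + 6 + 7 + 3 + 5 + 2 + 3 + 3 + 2 + 3 = 51

51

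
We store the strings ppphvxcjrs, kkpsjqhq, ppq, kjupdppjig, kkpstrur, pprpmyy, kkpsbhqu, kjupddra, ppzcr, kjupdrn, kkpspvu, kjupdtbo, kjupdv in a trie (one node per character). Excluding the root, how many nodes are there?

56

Trace insertions, counting only characters that open a new branch:
  "ppphvxcjrs" → 10 new (p, p, p, h, v, x, c, j, r, s)
  "kkpsjqhq" → 8 new (k, k, p, s, j, q, h, q)
  "ppq" → prefix "pp" already present; 1 new (q)
  "kjupdppjig" → prefix "k" already present; 9 new (j, u, p, d, p, p, j, i, g)
  "kkpstrur" → prefix "kkps" already present; 4 new (t, r, u, r)
  "pprpmyy" → prefix "pp" already present; 5 new (r, p, m, y, y)
  "kkpsbhqu" → prefix "kkps" already present; 4 new (b, h, q, u)
  "kjupddra" → prefix "kjupd" already present; 3 new (d, r, a)
  "ppzcr" → prefix "pp" already present; 3 new (z, c, r)
  "kjupdrn" → prefix "kjupd" already present; 2 new (r, n)
  "kkpspvu" → prefix "kkps" already present; 3 new (p, v, u)
  "kjupdtbo" → prefix "kjupd" already present; 3 new (t, b, o)
  "kjupdv" → prefix "kjupd" already present; 1 new (v)
Total nodes = 10 + 8 + 1 + 9 + 4 + 5 + 4 + 3 + 3 + 2 + 3 + 3 + 1 = 56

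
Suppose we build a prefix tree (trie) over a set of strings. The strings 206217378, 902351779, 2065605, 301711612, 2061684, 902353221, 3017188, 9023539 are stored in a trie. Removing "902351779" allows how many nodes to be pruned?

4

A node on "902351779"'s path can go only if nothing else ends at it or branches off below it.
The suffix "1779" (4 nodes) is used only by "902351779"; the node for "90235" still has the child "3", so pruning stops there.
Nodes removed: 4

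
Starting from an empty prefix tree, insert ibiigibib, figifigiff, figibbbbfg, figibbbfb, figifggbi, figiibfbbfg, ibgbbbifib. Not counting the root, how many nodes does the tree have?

Trace insertions, counting only characters that open a new branch:
  "ibiigibib" → 9 new (i, b, i, i, g, i, b, i, b)
  "figifigiff" → 10 new (f, i, g, i, f, i, g, i, f, f)
  "figibbbbfg" → prefix "figi" already present; 6 new (b, b, b, b, f, g)
  "figibbbfb" → prefix "figibbb" already present; 2 new (f, b)
  "figifggbi" → prefix "figif" already present; 4 new (g, g, b, i)
  "figiibfbbfg" → prefix "figi" already present; 7 new (i, b, f, b, b, f, g)
  "ibgbbbifib" → prefix "ib" already present; 8 new (g, b, b, b, i, f, i, b)
Total nodes = 9 + 10 + 6 + 2 + 4 + 7 + 8 = 46

46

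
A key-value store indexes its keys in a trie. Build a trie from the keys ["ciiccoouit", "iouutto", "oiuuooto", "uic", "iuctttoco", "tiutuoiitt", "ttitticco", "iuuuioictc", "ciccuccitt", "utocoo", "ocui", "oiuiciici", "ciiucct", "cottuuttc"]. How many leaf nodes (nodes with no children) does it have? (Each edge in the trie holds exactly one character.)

14

Leaves are exactly the stored words that no other stored word extends.
Those words: "ciccuccitt", "ciiccoouit", "ciiucct", "cottuuttc", "iouutto", "iuctttoco", "iuuuioictc", "ocui", "oiuiciici", "oiuuooto", "tiutuoiitt", "ttitticco", "uic", "utocoo"
Leaf count: 14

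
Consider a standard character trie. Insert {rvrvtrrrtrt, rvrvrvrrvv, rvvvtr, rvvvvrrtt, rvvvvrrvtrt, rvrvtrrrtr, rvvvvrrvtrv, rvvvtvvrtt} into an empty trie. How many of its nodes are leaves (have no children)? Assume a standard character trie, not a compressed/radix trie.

7

A leaf is a node with no children — equivalently, the end of a word that is not a proper prefix of any other stored word.
Those words: "rvrvrvrrvv", "rvrvtrrrtrt", "rvvvtr", "rvvvtvvrtt", "rvvvvrrtt", "rvvvvrrvtrt", "rvvvvrrvtrv"
Leaf count: 7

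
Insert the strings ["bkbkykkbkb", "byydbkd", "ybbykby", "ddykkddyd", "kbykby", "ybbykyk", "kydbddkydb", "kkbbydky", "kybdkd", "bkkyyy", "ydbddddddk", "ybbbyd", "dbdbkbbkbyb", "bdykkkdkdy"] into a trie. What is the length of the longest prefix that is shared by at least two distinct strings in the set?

Look for the deepest trie node that still has at least two words in its subtree.
"ybbykby" and "ybbykyk" agree on "ybbyk" (5 characters) before diverging; nothing deeper is shared.
Longest shared-prefix length: 5

5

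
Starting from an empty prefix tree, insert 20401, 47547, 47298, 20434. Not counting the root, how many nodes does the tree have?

Trie structure (* marks end of a word):
(root)
├─ 2
│  └─ 0
│     └─ 4
│        ├─ 0
│        │  └─ 1 *
│        └─ 3
│           └─ 4 *
└─ 4
   └─ 7
      ├─ 2
      │  └─ 9
      │     └─ 8 *
      └─ 5
         └─ 4
            └─ 7 *
Counting every labelled node above: 15.

15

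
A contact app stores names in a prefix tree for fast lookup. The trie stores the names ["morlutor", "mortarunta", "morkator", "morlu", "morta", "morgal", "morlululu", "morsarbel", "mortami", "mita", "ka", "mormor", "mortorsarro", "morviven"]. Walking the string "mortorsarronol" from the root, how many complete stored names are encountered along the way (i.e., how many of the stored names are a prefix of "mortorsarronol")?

1

Traverse "mortorsarronol" character by character; count nodes along the way that are marked as word ends.
Prefixes of the query that are stored words: "mortorsarro"
Count: 1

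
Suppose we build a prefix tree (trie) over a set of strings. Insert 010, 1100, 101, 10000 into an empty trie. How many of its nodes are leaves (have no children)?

4

Leaves are exactly the stored words that no other stored word extends.
Those words: "010", "10000", "101", "1100"
Leaf count: 4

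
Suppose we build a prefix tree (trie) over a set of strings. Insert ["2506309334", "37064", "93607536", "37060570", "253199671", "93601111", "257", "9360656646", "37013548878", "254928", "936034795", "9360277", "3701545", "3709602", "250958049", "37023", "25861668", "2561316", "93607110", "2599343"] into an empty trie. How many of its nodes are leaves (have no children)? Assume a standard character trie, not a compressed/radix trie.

20

A leaf is a node with no children — equivalently, the end of a word that is not a proper prefix of any other stored word.
Those words: "2506309334", "250958049", "253199671", "254928", "2561316", "257", "25861668", "2599343", "37013548878", "3701545", "37023", "37060570", "37064", "3709602", "93601111", "9360277", "936034795", "9360656646", "93607110", "93607536"
Leaf count: 20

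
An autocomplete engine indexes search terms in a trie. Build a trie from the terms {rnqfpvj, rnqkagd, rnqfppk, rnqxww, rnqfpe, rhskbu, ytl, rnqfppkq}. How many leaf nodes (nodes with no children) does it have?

7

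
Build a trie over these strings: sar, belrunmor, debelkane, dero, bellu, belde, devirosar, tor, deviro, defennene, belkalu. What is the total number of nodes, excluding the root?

48

Trace insertions, counting only characters that open a new branch:
  "sar" → 3 new (s, a, r)
  "belrunmor" → 9 new (b, e, l, r, u, n, m, o, r)
  "debelkane" → 9 new (d, e, b, e, l, k, a, n, e)
  "dero" → prefix "de" already present; 2 new (r, o)
  "bellu" → prefix "bel" already present; 2 new (l, u)
  "belde" → prefix "bel" already present; 2 new (d, e)
  "devirosar" → prefix "de" already present; 7 new (v, i, r, o, s, a, r)
  "tor" → 3 new (t, o, r)
  "deviro" → prefix "deviro" already present; 0 new (none)
  "defennene" → prefix "de" already present; 7 new (f, e, n, n, e, n, e)
  "belkalu" → prefix "bel" already present; 4 new (k, a, l, u)
Total nodes = 3 + 9 + 9 + 2 + 2 + 2 + 7 + 3 + 0 + 7 + 4 = 48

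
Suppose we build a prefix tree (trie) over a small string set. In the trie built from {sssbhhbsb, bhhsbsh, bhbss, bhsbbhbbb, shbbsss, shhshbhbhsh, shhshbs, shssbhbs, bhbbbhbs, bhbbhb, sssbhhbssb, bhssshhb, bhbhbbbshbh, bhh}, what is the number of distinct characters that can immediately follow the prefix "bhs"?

2

Follow the path "bhs" to its node, then look at its outgoing edges.
Distinct next characters after "bhs": b, s.
That node has 2 child edges.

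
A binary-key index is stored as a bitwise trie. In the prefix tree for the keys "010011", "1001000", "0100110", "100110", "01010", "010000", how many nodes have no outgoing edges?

5

Leaves are exactly the stored words that no other stored word extends.
Those words: "010000", "0100110", "01010", "1001000", "100110"
Leaf count: 5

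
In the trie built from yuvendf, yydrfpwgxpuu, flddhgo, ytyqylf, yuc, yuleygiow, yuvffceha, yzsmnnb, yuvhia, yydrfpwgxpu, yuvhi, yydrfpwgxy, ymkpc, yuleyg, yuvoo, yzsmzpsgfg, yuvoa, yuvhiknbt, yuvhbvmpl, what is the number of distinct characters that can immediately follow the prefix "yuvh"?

2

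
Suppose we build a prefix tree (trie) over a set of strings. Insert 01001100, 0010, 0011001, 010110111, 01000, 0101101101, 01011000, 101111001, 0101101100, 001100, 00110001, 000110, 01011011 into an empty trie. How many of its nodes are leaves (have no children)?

11

Leaves are exactly the stored words that no other stored word extends.
Those words: "000110", "0010", "00110001", "0011001", "01000", "01001100", "01011000", "0101101100", "0101101101", "010110111", "101111001"
Leaf count: 11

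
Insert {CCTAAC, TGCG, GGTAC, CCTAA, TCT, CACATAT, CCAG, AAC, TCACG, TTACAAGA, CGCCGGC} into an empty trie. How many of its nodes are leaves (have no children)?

Leaves are exactly the stored words that no other stored word extends.
Those words: "AAC", "CACATAT", "CCAG", "CCTAAC", "CGCCGGC", "GGTAC", "TCACG", "TCT", "TGCG", "TTACAAGA"
Leaf count: 10

10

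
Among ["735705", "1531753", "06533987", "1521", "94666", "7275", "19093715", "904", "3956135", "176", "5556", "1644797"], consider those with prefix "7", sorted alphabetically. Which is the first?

7275

Words with prefix "7", in lexicographic order: "7275", "735705"
The 1st is 7275.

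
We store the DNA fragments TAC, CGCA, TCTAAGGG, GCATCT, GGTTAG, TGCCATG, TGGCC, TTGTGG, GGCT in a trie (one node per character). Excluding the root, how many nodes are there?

41

Count nodes per top-level branch (shared prefixes stored once):
  'C'-branch (CGCA): 4 nodes
  'G'-branch (GCATCT, GGCT, GGTTAG): 13 nodes
  'T'-branch (TAC, TCTAAGGG, TGCCATG, TGGCC, TTGTGG): 24 nodes
Sum: 41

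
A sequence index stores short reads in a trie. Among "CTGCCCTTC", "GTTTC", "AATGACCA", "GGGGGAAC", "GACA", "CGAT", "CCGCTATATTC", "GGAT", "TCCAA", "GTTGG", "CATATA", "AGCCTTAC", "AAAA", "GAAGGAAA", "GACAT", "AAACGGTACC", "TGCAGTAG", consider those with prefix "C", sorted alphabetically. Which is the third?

CGAT

Filter for "C…" and sort: "CATATA", "CCGCTATATTC", "CGAT", "CTGCCCTTC"
The 3rd is CGAT.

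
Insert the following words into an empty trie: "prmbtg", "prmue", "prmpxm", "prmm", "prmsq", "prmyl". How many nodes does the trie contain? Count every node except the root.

16

Trace insertions, counting only characters that open a new branch:
  "prmbtg" → 6 new (p, r, m, b, t, g)
  "prmue" → prefix "prm" already present; 2 new (u, e)
  "prmpxm" → prefix "prm" already present; 3 new (p, x, m)
  "prmm" → prefix "prm" already present; 1 new (m)
  "prmsq" → prefix "prm" already present; 2 new (s, q)
  "prmyl" → prefix "prm" already present; 2 new (y, l)
Total nodes = 6 + 2 + 3 + 1 + 2 + 2 = 16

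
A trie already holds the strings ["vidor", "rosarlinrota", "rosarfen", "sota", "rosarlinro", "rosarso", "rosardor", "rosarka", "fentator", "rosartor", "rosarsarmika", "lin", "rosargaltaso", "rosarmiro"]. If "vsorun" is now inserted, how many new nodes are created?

5

Walking "vsorun" from the root, the first 1 characters ("v") follow existing edges; "s" is the first miss.
So 6 − 1 = 5 new nodes.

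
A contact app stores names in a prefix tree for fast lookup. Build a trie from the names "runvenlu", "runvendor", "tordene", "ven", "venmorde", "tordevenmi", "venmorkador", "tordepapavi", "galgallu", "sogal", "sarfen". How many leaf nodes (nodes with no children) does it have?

Leaves are exactly the stored words that no other stored word extends.
Those words: "galgallu", "runvendor", "runvenlu", "sarfen", "sogal", "tordene", "tordepapavi", "tordevenmi", "venmorde", "venmorkador"
Leaf count: 10

10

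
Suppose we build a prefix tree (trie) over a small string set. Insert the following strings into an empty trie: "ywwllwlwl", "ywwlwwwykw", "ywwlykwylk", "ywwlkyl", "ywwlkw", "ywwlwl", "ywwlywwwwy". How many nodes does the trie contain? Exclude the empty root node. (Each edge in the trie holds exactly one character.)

31

Insert word by word; a character creates a node only if that edge doesn't already exist:
  "ywwllwlwl" → 9 new (y, w, w, l, l, w, l, w, l)
  "ywwlwwwykw" → prefix "ywwl" already present; 6 new (w, w, w, y, k, w)
  "ywwlykwylk" → prefix "ywwl" already present; 6 new (y, k, w, y, l, k)
  "ywwlkyl" → prefix "ywwl" already present; 3 new (k, y, l)
  "ywwlkw" → prefix "ywwlk" already present; 1 new (w)
  "ywwlwl" → prefix "ywwlw" already present; 1 new (l)
  "ywwlywwwwy" → prefix "ywwly" already present; 5 new (w, w, w, w, y)
Total nodes = 9 + 6 + 6 + 3 + 1 + 1 + 5 = 31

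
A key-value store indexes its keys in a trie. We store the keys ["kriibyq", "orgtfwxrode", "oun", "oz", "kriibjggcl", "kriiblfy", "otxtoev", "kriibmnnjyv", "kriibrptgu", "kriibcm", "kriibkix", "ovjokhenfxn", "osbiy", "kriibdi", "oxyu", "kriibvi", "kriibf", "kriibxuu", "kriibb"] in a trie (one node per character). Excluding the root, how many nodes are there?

Insert word by word; a character creates a node only if that edge doesn't already exist:
  "kriibyq" → 7 new (k, r, i, i, b, y, q)
  "orgtfwxrode" → 11 new (o, r, g, t, f, w, x, r, o, d, e)
  "oun" → prefix "o" already present; 2 new (u, n)
  "oz" → prefix "o" already present; 1 new (z)
  "kriibjggcl" → prefix "kriib" already present; 5 new (j, g, g, c, l)
  "kriiblfy" → prefix "kriib" already present; 3 new (l, f, y)
  "otxtoev" → prefix "o" already present; 6 new (t, x, t, o, e, v)
  "kriibmnnjyv" → prefix "kriib" already present; 6 new (m, n, n, j, y, v)
  "kriibrptgu" → prefix "kriib" already present; 5 new (r, p, t, g, u)
  "kriibcm" → prefix "kriib" already present; 2 new (c, m)
  "kriibkix" → prefix "kriib" already present; 3 new (k, i, x)
  "ovjokhenfxn" → prefix "o" already present; 10 new (v, j, o, k, h, e, n, f, x, n)
  "osbiy" → prefix "o" already present; 4 new (s, b, i, y)
  "kriibdi" → prefix "kriib" already present; 2 new (d, i)
  "oxyu" → prefix "o" already present; 3 new (x, y, u)
  "kriibvi" → prefix "kriib" already present; 2 new (v, i)
  "kriibf" → prefix "kriib" already present; 1 new (f)
  "kriibxuu" → prefix "kriib" already present; 3 new (x, u, u)
  "kriibb" → prefix "kriib" already present; 1 new (b)
Total nodes = 7 + 11 + 2 + 1 + 5 + 3 + 6 + 6 + 5 + 2 + 3 + 10 + 4 + 2 + 3 + 2 + 1 + 3 + 1 = 77

77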